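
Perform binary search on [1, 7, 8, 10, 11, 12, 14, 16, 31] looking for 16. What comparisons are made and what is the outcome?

Binary search for 16 in [1, 7, 8, 10, 11, 12, 14, 16, 31]:

lo=0, hi=8, mid=4, arr[mid]=11 -> 11 < 16, search right half
lo=5, hi=8, mid=6, arr[mid]=14 -> 14 < 16, search right half
lo=7, hi=8, mid=7, arr[mid]=16 -> Found target at index 7!

Binary search finds 16 at index 7 after 3 comparisons. The search repeatedly halves the search space by comparing with the middle element.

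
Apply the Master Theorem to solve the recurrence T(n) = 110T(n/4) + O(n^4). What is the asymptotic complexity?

Master Theorem for T(n) = 110T(n/4) + O(n^4):

a = 110, b = 4, c = 4
log_b(a) = log_4(110) = 3.3907

Case 3: c = 4 > log_4(110) = 3.3907
T(n) = O(n^4) = O(n^4)

For T(n) = 110T(n/4) + O(n^4): log_4(110) = 3.3907. This is Case 3 of the Master Theorem (c > log_b(a), work dominated by root), giving O(n^4).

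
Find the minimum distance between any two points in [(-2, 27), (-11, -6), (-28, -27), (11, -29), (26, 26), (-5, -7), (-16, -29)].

Computing all pairwise distances among 7 points:

d((-2, 27), (-11, -6)) = 34.2053
d((-2, 27), (-28, -27)) = 59.9333
d((-2, 27), (11, -29)) = 57.4891
d((-2, 27), (26, 26)) = 28.0179
d((-2, 27), (-5, -7)) = 34.1321
d((-2, 27), (-16, -29)) = 57.7235
d((-11, -6), (-28, -27)) = 27.0185
d((-11, -6), (11, -29)) = 31.8277
d((-11, -6), (26, 26)) = 48.9183
d((-11, -6), (-5, -7)) = 6.0828 <-- minimum
d((-11, -6), (-16, -29)) = 23.5372
d((-28, -27), (11, -29)) = 39.0512
d((-28, -27), (26, 26)) = 75.6637
d((-28, -27), (-5, -7)) = 30.4795
d((-28, -27), (-16, -29)) = 12.1655
d((11, -29), (26, 26)) = 57.0088
d((11, -29), (-5, -7)) = 27.2029
d((11, -29), (-16, -29)) = 27.0
d((26, 26), (-5, -7)) = 45.2769
d((26, 26), (-16, -29)) = 69.2026
d((-5, -7), (-16, -29)) = 24.5967

Closest pair: (-11, -6) and (-5, -7) with distance 6.0828

The closest pair is (-11, -6) and (-5, -7) with Euclidean distance 6.0828. For 7 points, brute-force pairwise comparison is shown above. For large n, the divide-and-conquer algorithm (sort by x, recurse on halves, check the dividing strip) achieves O(n log n).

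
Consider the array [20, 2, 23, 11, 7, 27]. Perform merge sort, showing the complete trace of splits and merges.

Merge sort trace:

Split: [20, 2, 23, 11, 7, 27] -> [20, 2, 23] and [11, 7, 27]
  Split: [20, 2, 23] -> [20] and [2, 23]
    Split: [2, 23] -> [2] and [23]
    Merge: [2] + [23] -> [2, 23]
  Merge: [20] + [2, 23] -> [2, 20, 23]
  Split: [11, 7, 27] -> [11] and [7, 27]
    Split: [7, 27] -> [7] and [27]
    Merge: [7] + [27] -> [7, 27]
  Merge: [11] + [7, 27] -> [7, 11, 27]
Merge: [2, 20, 23] + [7, 11, 27] -> [2, 7, 11, 20, 23, 27]

Final sorted array: [2, 7, 11, 20, 23, 27]

The merge sort proceeds by recursively splitting the array and merging sorted halves.
After all merges, the sorted array is [2, 7, 11, 20, 23, 27].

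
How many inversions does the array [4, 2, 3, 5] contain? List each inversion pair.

Finding inversions in [4, 2, 3, 5]:

(0, 1): arr[0]=4 > arr[1]=2
(0, 2): arr[0]=4 > arr[2]=3

Total inversions: 2

The array has 2 inversion(s): (0,1), (0,2). Each pair (i,j) satisfies i < j and arr[i] > arr[j].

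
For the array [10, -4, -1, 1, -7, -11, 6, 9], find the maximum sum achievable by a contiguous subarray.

Using Kadane's algorithm on [10, -4, -1, 1, -7, -11, 6, 9]:

Scanning through the array:
Position 1 (value -4): max_ending_here = 6, max_so_far = 10
Position 2 (value -1): max_ending_here = 5, max_so_far = 10
Position 3 (value 1): max_ending_here = 6, max_so_far = 10
Position 4 (value -7): max_ending_here = -1, max_so_far = 10
Position 5 (value -11): max_ending_here = -11, max_so_far = 10
Position 6 (value 6): max_ending_here = 6, max_so_far = 10
Position 7 (value 9): max_ending_here = 15, max_so_far = 15

Maximum subarray: [6, 9]
Maximum sum: 15

The maximum subarray is [6, 9] with sum 15. This subarray runs from index 6 to index 7.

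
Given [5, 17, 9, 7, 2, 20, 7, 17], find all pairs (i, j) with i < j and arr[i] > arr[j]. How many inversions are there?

Finding inversions in [5, 17, 9, 7, 2, 20, 7, 17]:

(0, 4): arr[0]=5 > arr[4]=2
(1, 2): arr[1]=17 > arr[2]=9
(1, 3): arr[1]=17 > arr[3]=7
(1, 4): arr[1]=17 > arr[4]=2
(1, 6): arr[1]=17 > arr[6]=7
(2, 3): arr[2]=9 > arr[3]=7
(2, 4): arr[2]=9 > arr[4]=2
(2, 6): arr[2]=9 > arr[6]=7
(3, 4): arr[3]=7 > arr[4]=2
(5, 6): arr[5]=20 > arr[6]=7
(5, 7): arr[5]=20 > arr[7]=17

Total inversions: 11

The array has 11 inversion(s): (0,4), (1,2), (1,3), (1,4), (1,6), (2,3), (2,4), (2,6), (3,4), (5,6), (5,7). Each pair (i,j) satisfies i < j and arr[i] > arr[j].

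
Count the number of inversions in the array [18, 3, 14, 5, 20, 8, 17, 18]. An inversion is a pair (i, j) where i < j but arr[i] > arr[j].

Finding inversions in [18, 3, 14, 5, 20, 8, 17, 18]:

(0, 1): arr[0]=18 > arr[1]=3
(0, 2): arr[0]=18 > arr[2]=14
(0, 3): arr[0]=18 > arr[3]=5
(0, 5): arr[0]=18 > arr[5]=8
(0, 6): arr[0]=18 > arr[6]=17
(2, 3): arr[2]=14 > arr[3]=5
(2, 5): arr[2]=14 > arr[5]=8
(4, 5): arr[4]=20 > arr[5]=8
(4, 6): arr[4]=20 > arr[6]=17
(4, 7): arr[4]=20 > arr[7]=18

Total inversions: 10

The array has 10 inversion(s): (0,1), (0,2), (0,3), (0,5), (0,6), (2,3), (2,5), (4,5), (4,6), (4,7). Each pair (i,j) satisfies i < j and arr[i] > arr[j].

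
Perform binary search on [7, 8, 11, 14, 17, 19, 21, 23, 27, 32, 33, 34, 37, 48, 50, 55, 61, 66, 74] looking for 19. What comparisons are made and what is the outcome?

Binary search for 19 in [7, 8, 11, 14, 17, 19, 21, 23, 27, 32, 33, 34, 37, 48, 50, 55, 61, 66, 74]:

lo=0, hi=18, mid=9, arr[mid]=32 -> 32 > 19, search left half
lo=0, hi=8, mid=4, arr[mid]=17 -> 17 < 19, search right half
lo=5, hi=8, mid=6, arr[mid]=21 -> 21 > 19, search left half
lo=5, hi=5, mid=5, arr[mid]=19 -> Found target at index 5!

Binary search finds 19 at index 5 after 4 comparisons. The search repeatedly halves the search space by comparing with the middle element.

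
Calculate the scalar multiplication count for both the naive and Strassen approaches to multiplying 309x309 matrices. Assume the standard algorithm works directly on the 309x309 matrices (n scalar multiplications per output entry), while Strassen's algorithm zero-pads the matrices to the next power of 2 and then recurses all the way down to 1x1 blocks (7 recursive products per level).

Matrix multiplication for 309x309 matrices:

Strassen's algorithm requires power-of-2 dimensions. Pad 309x309 to 512x512 (next power of 2).

Standard algorithm: 309^3 = 29503629 multiplications
Strassen's algorithm: 7^(log2(512)) = 7^9 = 40353607 multiplications
Difference: 29503629 - 40353607 = -10849978 (Strassen uses MORE here due to padding overhead — for small or just-over-power-of-2 n, padding can outweigh the per-level savings)

Standard: 29503629 multiplications (309^3). Strassen: 40353607 multiplications (7^9, after padding to 512x512). Strassen reduces 8 recursive multiplications to 7 at each level.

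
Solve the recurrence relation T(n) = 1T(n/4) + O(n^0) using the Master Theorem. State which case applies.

Master Theorem for T(n) = 1T(n/4) + O(n^0):

a = 1, b = 4, c = 0
log_b(a) = log_4(1) = 0.0000

Case 2: c = 0 = log_4(1) = 0.0000
T(n) = O(n^0 log n) = O(log n)

For T(n) = 1T(n/4) + O(n^0): log_4(1) = 0.0000. This is Case 2 of the Master Theorem (c = log_b(a), equal work at all levels), giving O(log n).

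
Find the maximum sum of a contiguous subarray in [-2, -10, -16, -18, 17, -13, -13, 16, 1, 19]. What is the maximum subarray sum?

Using Kadane's algorithm on [-2, -10, -16, -18, 17, -13, -13, 16, 1, 19]:

Scanning through the array:
Position 1 (value -10): max_ending_here = -10, max_so_far = -2
Position 2 (value -16): max_ending_here = -16, max_so_far = -2
Position 3 (value -18): max_ending_here = -18, max_so_far = -2
Position 4 (value 17): max_ending_here = 17, max_so_far = 17
Position 5 (value -13): max_ending_here = 4, max_so_far = 17
Position 6 (value -13): max_ending_here = -9, max_so_far = 17
Position 7 (value 16): max_ending_here = 16, max_so_far = 17
Position 8 (value 1): max_ending_here = 17, max_so_far = 17
Position 9 (value 19): max_ending_here = 36, max_so_far = 36

Maximum subarray: [16, 1, 19]
Maximum sum: 36

The maximum subarray is [16, 1, 19] with sum 36. This subarray runs from index 7 to index 9.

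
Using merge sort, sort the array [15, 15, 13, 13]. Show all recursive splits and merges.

Merge sort trace:

Split: [15, 15, 13, 13] -> [15, 15] and [13, 13]
  Split: [15, 15] -> [15] and [15]
  Merge: [15] + [15] -> [15, 15]
  Split: [13, 13] -> [13] and [13]
  Merge: [13] + [13] -> [13, 13]
Merge: [15, 15] + [13, 13] -> [13, 13, 15, 15]

Final sorted array: [13, 13, 15, 15]

The merge sort proceeds by recursively splitting the array and merging sorted halves.
After all merges, the sorted array is [13, 13, 15, 15].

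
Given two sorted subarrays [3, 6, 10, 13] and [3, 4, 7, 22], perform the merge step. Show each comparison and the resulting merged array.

Merging process:

Compare 3 vs 3: take 3 from left. Merged: [3]
Compare 6 vs 3: take 3 from right. Merged: [3, 3]
Compare 6 vs 4: take 4 from right. Merged: [3, 3, 4]
Compare 6 vs 7: take 6 from left. Merged: [3, 3, 4, 6]
Compare 10 vs 7: take 7 from right. Merged: [3, 3, 4, 6, 7]
Compare 10 vs 22: take 10 from left. Merged: [3, 3, 4, 6, 7, 10]
Compare 13 vs 22: take 13 from left. Merged: [3, 3, 4, 6, 7, 10, 13]
Append remaining from right: [22]. Merged: [3, 3, 4, 6, 7, 10, 13, 22]

Final merged array: [3, 3, 4, 6, 7, 10, 13, 22]
Total comparisons: 7

The merged array is [3, 3, 4, 6, 7, 10, 13, 22], requiring 7 comparisons. The merge step runs in O(n) time where n is the total number of elements.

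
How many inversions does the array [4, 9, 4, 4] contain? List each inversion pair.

Finding inversions in [4, 9, 4, 4]:

(1, 2): arr[1]=9 > arr[2]=4
(1, 3): arr[1]=9 > arr[3]=4

Total inversions: 2

The array has 2 inversion(s): (1,2), (1,3). Each pair (i,j) satisfies i < j and arr[i] > arr[j].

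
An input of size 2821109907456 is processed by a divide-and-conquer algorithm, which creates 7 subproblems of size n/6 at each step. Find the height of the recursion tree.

For divide and conquer with division factor 6:

Problem sizes at each level:
Level 0: 2821109907456
Level 1: 470184984576
Level 2: 78364164096
Level 3: 13060694016
Level 4: 2176782336
Level 5: 362797056
Level 6: 60466176
Level 7: 10077696
Level 8: 1679616
Level 9: 279936
Level 10: 46656
Level 11: 7776
Level 12: 1296
Level 13: 216
Level 14: 36
Level 15: 6
Level 16: 1

The root is level 0 and the size-1 base case is level 16 (the tree spans levels 0 through 16, i.e. 17 levels counting the root), so the depth is the number of divisions: log_6(2821109907456) = 16

The recursion tree depth is log_6(2821109907456) = 16. At each level, the problem size is divided by 6, so it takes 16 divisions to reduce to a base case of size 1. The algorithm makes 7 recursive calls at each level.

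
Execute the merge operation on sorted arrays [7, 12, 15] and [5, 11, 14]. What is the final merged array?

Merging process:

Compare 7 vs 5: take 5 from right. Merged: [5]
Compare 7 vs 11: take 7 from left. Merged: [5, 7]
Compare 12 vs 11: take 11 from right. Merged: [5, 7, 11]
Compare 12 vs 14: take 12 from left. Merged: [5, 7, 11, 12]
Compare 15 vs 14: take 14 from right. Merged: [5, 7, 11, 12, 14]
Append remaining from left: [15]. Merged: [5, 7, 11, 12, 14, 15]

Final merged array: [5, 7, 11, 12, 14, 15]
Total comparisons: 5

The merged array is [5, 7, 11, 12, 14, 15], requiring 5 comparisons. The merge step runs in O(n) time where n is the total number of elements.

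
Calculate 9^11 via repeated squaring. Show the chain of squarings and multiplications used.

Computing 9^11 by squaring (build up from 9^1; each line after the first costs one multiplication):

9^1 = 9
9^2 = (9^1)^2 = 9^2 = 81
9^4 = (9^2)^2 = 81^2 = 6561
9^5 = 9 * 9^4 = 9 * 6561 = 59049
9^10 = (9^5)^2 = 59049^2 = 3486784401
9^11 = 9 * 9^10 = 9 * 3486784401 = 31381059609

Result: 31381059609
Multiplications needed: 5 (5 lines after 9^1)

9^11 = 31381059609. Using exponentiation by squaring, this requires 5 multiplications. The key idea: if the exponent is even, square the half-power; if odd, multiply by the base once.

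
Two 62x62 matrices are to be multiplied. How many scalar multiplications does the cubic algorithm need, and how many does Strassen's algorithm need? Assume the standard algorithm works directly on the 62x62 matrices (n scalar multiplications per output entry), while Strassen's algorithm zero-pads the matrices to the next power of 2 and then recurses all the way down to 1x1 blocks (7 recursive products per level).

Matrix multiplication for 62x62 matrices:

Strassen's algorithm requires power-of-2 dimensions. Pad 62x62 to 64x64 (next power of 2).

Standard algorithm: 62^3 = 238328 multiplications
Strassen's algorithm: 7^(log2(64)) = 7^6 = 117649 multiplications
Savings: 238328 - 117649 = 120679 multiplications

Standard: 238328 multiplications (62^3). Strassen: 117649 multiplications (7^6, after padding to 64x64). Strassen reduces 8 recursive multiplications to 7 at each level.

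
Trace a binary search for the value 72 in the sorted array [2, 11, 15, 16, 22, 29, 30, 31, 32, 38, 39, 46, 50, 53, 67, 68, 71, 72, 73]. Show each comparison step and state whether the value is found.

Binary search for 72 in [2, 11, 15, 16, 22, 29, 30, 31, 32, 38, 39, 46, 50, 53, 67, 68, 71, 72, 73]:

lo=0, hi=18, mid=9, arr[mid]=38 -> 38 < 72, search right half
lo=10, hi=18, mid=14, arr[mid]=67 -> 67 < 72, search right half
lo=15, hi=18, mid=16, arr[mid]=71 -> 71 < 72, search right half
lo=17, hi=18, mid=17, arr[mid]=72 -> Found target at index 17!

Binary search finds 72 at index 17 after 4 comparisons. The search repeatedly halves the search space by comparing with the middle element.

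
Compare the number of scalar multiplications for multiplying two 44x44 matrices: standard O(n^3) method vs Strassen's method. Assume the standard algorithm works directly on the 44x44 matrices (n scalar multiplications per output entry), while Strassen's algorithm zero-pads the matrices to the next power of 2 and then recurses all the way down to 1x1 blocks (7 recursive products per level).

Matrix multiplication for 44x44 matrices:

Strassen's algorithm requires power-of-2 dimensions. Pad 44x44 to 64x64 (next power of 2).

Standard algorithm: 44^3 = 85184 multiplications
Strassen's algorithm: 7^(log2(64)) = 7^6 = 117649 multiplications
Difference: 85184 - 117649 = -32465 (Strassen uses MORE here due to padding overhead — for small or just-over-power-of-2 n, padding can outweigh the per-level savings)

Standard: 85184 multiplications (44^3). Strassen: 117649 multiplications (7^6, after padding to 64x64). Strassen reduces 8 recursive multiplications to 7 at each level.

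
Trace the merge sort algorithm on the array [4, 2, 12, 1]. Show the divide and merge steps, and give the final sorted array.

Merge sort trace:

Split: [4, 2, 12, 1] -> [4, 2] and [12, 1]
  Split: [4, 2] -> [4] and [2]
  Merge: [4] + [2] -> [2, 4]
  Split: [12, 1] -> [12] and [1]
  Merge: [12] + [1] -> [1, 12]
Merge: [2, 4] + [1, 12] -> [1, 2, 4, 12]

Final sorted array: [1, 2, 4, 12]

The merge sort proceeds by recursively splitting the array and merging sorted halves.
After all merges, the sorted array is [1, 2, 4, 12].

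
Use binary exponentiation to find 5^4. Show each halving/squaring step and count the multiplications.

Computing 5^4 by squaring (build up from 5^1; each line after the first costs one multiplication):

5^1 = 5
5^2 = (5^1)^2 = 5^2 = 25
5^4 = (5^2)^2 = 25^2 = 625

Result: 625
Multiplications needed: 2 (2 lines after 5^1)

5^4 = 625. Using exponentiation by squaring, this requires 2 multiplications. The key idea: if the exponent is even, square the half-power; if odd, multiply by the base once.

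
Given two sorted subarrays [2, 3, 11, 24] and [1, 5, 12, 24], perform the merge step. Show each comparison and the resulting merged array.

Merging process:

Compare 2 vs 1: take 1 from right. Merged: [1]
Compare 2 vs 5: take 2 from left. Merged: [1, 2]
Compare 3 vs 5: take 3 from left. Merged: [1, 2, 3]
Compare 11 vs 5: take 5 from right. Merged: [1, 2, 3, 5]
Compare 11 vs 12: take 11 from left. Merged: [1, 2, 3, 5, 11]
Compare 24 vs 12: take 12 from right. Merged: [1, 2, 3, 5, 11, 12]
Compare 24 vs 24: take 24 from left. Merged: [1, 2, 3, 5, 11, 12, 24]
Append remaining from right: [24]. Merged: [1, 2, 3, 5, 11, 12, 24, 24]

Final merged array: [1, 2, 3, 5, 11, 12, 24, 24]
Total comparisons: 7

The merged array is [1, 2, 3, 5, 11, 12, 24, 24], requiring 7 comparisons. The merge step runs in O(n) time where n is the total number of elements.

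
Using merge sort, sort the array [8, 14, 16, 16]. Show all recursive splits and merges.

Merge sort trace:

Split: [8, 14, 16, 16] -> [8, 14] and [16, 16]
  Split: [8, 14] -> [8] and [14]
  Merge: [8] + [14] -> [8, 14]
  Split: [16, 16] -> [16] and [16]
  Merge: [16] + [16] -> [16, 16]
Merge: [8, 14] + [16, 16] -> [8, 14, 16, 16]

Final sorted array: [8, 14, 16, 16]

The merge sort proceeds by recursively splitting the array and merging sorted halves.
After all merges, the sorted array is [8, 14, 16, 16].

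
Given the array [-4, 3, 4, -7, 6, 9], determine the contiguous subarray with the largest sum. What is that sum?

Using Kadane's algorithm on [-4, 3, 4, -7, 6, 9]:

Scanning through the array:
Position 1 (value 3): max_ending_here = 3, max_so_far = 3
Position 2 (value 4): max_ending_here = 7, max_so_far = 7
Position 3 (value -7): max_ending_here = 0, max_so_far = 7
Position 4 (value 6): max_ending_here = 6, max_so_far = 7
Position 5 (value 9): max_ending_here = 15, max_so_far = 15

Maximum subarray: [3, 4, -7, 6, 9]
Maximum sum: 15

The maximum subarray is [3, 4, -7, 6, 9] with sum 15. This subarray runs from index 1 to index 5.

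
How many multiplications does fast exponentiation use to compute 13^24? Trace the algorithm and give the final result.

Computing 13^24 by squaring (build up from 13^1; each line after the first costs one multiplication):

13^1 = 13
13^2 = (13^1)^2 = 13^2 = 169
13^3 = 13 * 13^2 = 13 * 169 = 2197
13^6 = (13^3)^2 = 2197^2 = 4826809
13^12 = (13^6)^2 = 4826809^2 = 23298085122481
13^24 = (13^12)^2 = 23298085122481^2 = 542800770374370512771595361

Result: 542800770374370512771595361
Multiplications needed: 5 (5 lines after 13^1)

13^24 = 542800770374370512771595361. Using exponentiation by squaring, this requires 5 multiplications. The key idea: if the exponent is even, square the half-power; if odd, multiply by the base once.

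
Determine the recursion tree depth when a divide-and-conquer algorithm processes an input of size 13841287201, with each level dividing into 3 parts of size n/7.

For divide and conquer with division factor 7:

Problem sizes at each level:
Level 0: 13841287201
Level 1: 1977326743
Level 2: 282475249
Level 3: 40353607
Level 4: 5764801
Level 5: 823543
Level 6: 117649
Level 7: 16807
Level 8: 2401
Level 9: 343
Level 10: 49
Level 11: 7
Level 12: 1

The root is level 0 and the size-1 base case is level 12 (the tree spans levels 0 through 12, i.e. 13 levels counting the root), so the depth is the number of divisions: log_7(13841287201) = 12

The recursion tree depth is log_7(13841287201) = 12. At each level, the problem size is divided by 7, so it takes 12 divisions to reduce to a base case of size 1. The algorithm makes 3 recursive calls at each level.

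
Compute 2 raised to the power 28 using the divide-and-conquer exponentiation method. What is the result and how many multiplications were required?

Computing 2^28 by squaring (build up from 2^1; each line after the first costs one multiplication):

2^1 = 2
2^2 = (2^1)^2 = 2^2 = 4
2^3 = 2 * 2^2 = 2 * 4 = 8
2^6 = (2^3)^2 = 8^2 = 64
2^7 = 2 * 2^6 = 2 * 64 = 128
2^14 = (2^7)^2 = 128^2 = 16384
2^28 = (2^14)^2 = 16384^2 = 268435456

Result: 268435456
Multiplications needed: 6 (6 lines after 2^1)

2^28 = 268435456. Using exponentiation by squaring, this requires 6 multiplications. The key idea: if the exponent is even, square the half-power; if odd, multiply by the base once.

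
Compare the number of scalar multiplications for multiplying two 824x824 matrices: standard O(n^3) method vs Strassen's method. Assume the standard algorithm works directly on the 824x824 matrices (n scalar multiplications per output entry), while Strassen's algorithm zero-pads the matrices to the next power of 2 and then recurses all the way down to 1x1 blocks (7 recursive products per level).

Matrix multiplication for 824x824 matrices:

Strassen's algorithm requires power-of-2 dimensions. Pad 824x824 to 1024x1024 (next power of 2).

Standard algorithm: 824^3 = 559476224 multiplications
Strassen's algorithm: 7^(log2(1024)) = 7^10 = 282475249 multiplications
Savings: 559476224 - 282475249 = 277000975 multiplications

Standard: 559476224 multiplications (824^3). Strassen: 282475249 multiplications (7^10, after padding to 1024x1024). Strassen reduces 8 recursive multiplications to 7 at each level.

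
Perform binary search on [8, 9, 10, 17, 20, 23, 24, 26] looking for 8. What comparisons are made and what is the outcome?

Binary search for 8 in [8, 9, 10, 17, 20, 23, 24, 26]:

lo=0, hi=7, mid=3, arr[mid]=17 -> 17 > 8, search left half
lo=0, hi=2, mid=1, arr[mid]=9 -> 9 > 8, search left half
lo=0, hi=0, mid=0, arr[mid]=8 -> Found target at index 0!

Binary search finds 8 at index 0 after 3 comparisons. The search repeatedly halves the search space by comparing with the middle element.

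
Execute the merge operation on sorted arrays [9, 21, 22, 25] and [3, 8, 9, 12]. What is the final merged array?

Merging process:

Compare 9 vs 3: take 3 from right. Merged: [3]
Compare 9 vs 8: take 8 from right. Merged: [3, 8]
Compare 9 vs 9: take 9 from left. Merged: [3, 8, 9]
Compare 21 vs 9: take 9 from right. Merged: [3, 8, 9, 9]
Compare 21 vs 12: take 12 from right. Merged: [3, 8, 9, 9, 12]
Append remaining from left: [21, 22, 25]. Merged: [3, 8, 9, 9, 12, 21, 22, 25]

Final merged array: [3, 8, 9, 9, 12, 21, 22, 25]
Total comparisons: 5

The merged array is [3, 8, 9, 9, 12, 21, 22, 25], requiring 5 comparisons. The merge step runs in O(n) time where n is the total number of elements.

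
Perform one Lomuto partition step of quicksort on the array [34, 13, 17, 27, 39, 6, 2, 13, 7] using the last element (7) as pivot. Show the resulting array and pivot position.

Lomuto partition with pivot = 7:

Initial array: [34, 13, 17, 27, 39, 6, 2, 13, 7]

arr[0]=34 > 7: no swap
arr[1]=13 > 7: no swap
arr[2]=17 > 7: no swap
arr[3]=27 > 7: no swap
arr[4]=39 > 7: no swap
arr[5]=6 <= 7: swap with position 0, array becomes [6, 13, 17, 27, 39, 34, 2, 13, 7]
arr[6]=2 <= 7: swap with position 1, array becomes [6, 2, 17, 27, 39, 34, 13, 13, 7]
arr[7]=13 > 7: no swap

Place pivot at position 2: [6, 2, 7, 27, 39, 34, 13, 13, 17]
Pivot position: 2

After partitioning with pivot 7, the array becomes [6, 2, 7, 27, 39, 34, 13, 13, 17]. The pivot is placed at index 2. All elements to the left of the pivot are <= 7, and all elements to the right are > 7.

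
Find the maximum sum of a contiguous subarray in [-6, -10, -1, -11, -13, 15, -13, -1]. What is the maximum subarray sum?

Using Kadane's algorithm on [-6, -10, -1, -11, -13, 15, -13, -1]:

Scanning through the array:
Position 1 (value -10): max_ending_here = -10, max_so_far = -6
Position 2 (value -1): max_ending_here = -1, max_so_far = -1
Position 3 (value -11): max_ending_here = -11, max_so_far = -1
Position 4 (value -13): max_ending_here = -13, max_so_far = -1
Position 5 (value 15): max_ending_here = 15, max_so_far = 15
Position 6 (value -13): max_ending_here = 2, max_so_far = 15
Position 7 (value -1): max_ending_here = 1, max_so_far = 15

Maximum subarray: [15]
Maximum sum: 15

The maximum subarray is [15] with sum 15. This subarray runs from index 5 to index 5.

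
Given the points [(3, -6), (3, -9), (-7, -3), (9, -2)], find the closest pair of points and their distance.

Computing all pairwise distances among 4 points:

d((3, -6), (3, -9)) = 3.0 <-- minimum
d((3, -6), (-7, -3)) = 10.4403
d((3, -6), (9, -2)) = 7.2111
d((3, -9), (-7, -3)) = 11.6619
d((3, -9), (9, -2)) = 9.2195
d((-7, -3), (9, -2)) = 16.0312

Closest pair: (3, -6) and (3, -9) with distance 3.0

The closest pair is (3, -6) and (3, -9) with Euclidean distance 3.0. For 4 points, brute-force pairwise comparison is shown above. For large n, the divide-and-conquer algorithm (sort by x, recurse on halves, check the dividing strip) achieves O(n log n).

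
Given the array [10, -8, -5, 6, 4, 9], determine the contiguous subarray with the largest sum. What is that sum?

Using Kadane's algorithm on [10, -8, -5, 6, 4, 9]:

Scanning through the array:
Position 1 (value -8): max_ending_here = 2, max_so_far = 10
Position 2 (value -5): max_ending_here = -3, max_so_far = 10
Position 3 (value 6): max_ending_here = 6, max_so_far = 10
Position 4 (value 4): max_ending_here = 10, max_so_far = 10
Position 5 (value 9): max_ending_here = 19, max_so_far = 19

Maximum subarray: [6, 4, 9]
Maximum sum: 19

The maximum subarray is [6, 4, 9] with sum 19. This subarray runs from index 3 to index 5.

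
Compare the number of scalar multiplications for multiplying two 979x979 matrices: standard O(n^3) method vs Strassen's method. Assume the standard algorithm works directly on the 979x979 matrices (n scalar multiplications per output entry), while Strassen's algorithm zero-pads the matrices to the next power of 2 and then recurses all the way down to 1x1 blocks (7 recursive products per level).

Matrix multiplication for 979x979 matrices:

Strassen's algorithm requires power-of-2 dimensions. Pad 979x979 to 1024x1024 (next power of 2).

Standard algorithm: 979^3 = 938313739 multiplications
Strassen's algorithm: 7^(log2(1024)) = 7^10 = 282475249 multiplications
Savings: 938313739 - 282475249 = 655838490 multiplications

Standard: 938313739 multiplications (979^3). Strassen: 282475249 multiplications (7^10, after padding to 1024x1024). Strassen reduces 8 recursive multiplications to 7 at each level.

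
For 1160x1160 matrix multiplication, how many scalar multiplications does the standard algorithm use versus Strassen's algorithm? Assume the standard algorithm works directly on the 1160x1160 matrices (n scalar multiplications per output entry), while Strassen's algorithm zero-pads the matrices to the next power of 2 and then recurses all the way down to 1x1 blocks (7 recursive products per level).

Matrix multiplication for 1160x1160 matrices:

Strassen's algorithm requires power-of-2 dimensions. Pad 1160x1160 to 2048x2048 (next power of 2).

Standard algorithm: 1160^3 = 1560896000 multiplications
Strassen's algorithm: 7^(log2(2048)) = 7^11 = 1977326743 multiplications
Difference: 1560896000 - 1977326743 = -416430743 (Strassen uses MORE here due to padding overhead — for small or just-over-power-of-2 n, padding can outweigh the per-level savings)

Standard: 1560896000 multiplications (1160^3). Strassen: 1977326743 multiplications (7^11, after padding to 2048x2048). Strassen reduces 8 recursive multiplications to 7 at each level.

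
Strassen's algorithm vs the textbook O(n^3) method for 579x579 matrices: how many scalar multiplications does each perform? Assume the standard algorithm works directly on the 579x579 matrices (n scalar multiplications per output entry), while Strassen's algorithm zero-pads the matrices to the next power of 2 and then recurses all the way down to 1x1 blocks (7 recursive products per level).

Matrix multiplication for 579x579 matrices:

Strassen's algorithm requires power-of-2 dimensions. Pad 579x579 to 1024x1024 (next power of 2).

Standard algorithm: 579^3 = 194104539 multiplications
Strassen's algorithm: 7^(log2(1024)) = 7^10 = 282475249 multiplications
Difference: 194104539 - 282475249 = -88370710 (Strassen uses MORE here due to padding overhead — for small or just-over-power-of-2 n, padding can outweigh the per-level savings)

Standard: 194104539 multiplications (579^3). Strassen: 282475249 multiplications (7^10, after padding to 1024x1024). Strassen reduces 8 recursive multiplications to 7 at each level.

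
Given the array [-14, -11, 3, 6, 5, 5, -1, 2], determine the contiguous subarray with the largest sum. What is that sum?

Using Kadane's algorithm on [-14, -11, 3, 6, 5, 5, -1, 2]:

Scanning through the array:
Position 1 (value -11): max_ending_here = -11, max_so_far = -11
Position 2 (value 3): max_ending_here = 3, max_so_far = 3
Position 3 (value 6): max_ending_here = 9, max_so_far = 9
Position 4 (value 5): max_ending_here = 14, max_so_far = 14
Position 5 (value 5): max_ending_here = 19, max_so_far = 19
Position 6 (value -1): max_ending_here = 18, max_so_far = 19
Position 7 (value 2): max_ending_here = 20, max_so_far = 20

Maximum subarray: [3, 6, 5, 5, -1, 2]
Maximum sum: 20

The maximum subarray is [3, 6, 5, 5, -1, 2] with sum 20. This subarray runs from index 2 to index 7.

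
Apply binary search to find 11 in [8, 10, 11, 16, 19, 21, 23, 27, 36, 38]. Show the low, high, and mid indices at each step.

Binary search for 11 in [8, 10, 11, 16, 19, 21, 23, 27, 36, 38]:

lo=0, hi=9, mid=4, arr[mid]=19 -> 19 > 11, search left half
lo=0, hi=3, mid=1, arr[mid]=10 -> 10 < 11, search right half
lo=2, hi=3, mid=2, arr[mid]=11 -> Found target at index 2!

Binary search finds 11 at index 2 after 3 comparisons. The search repeatedly halves the search space by comparing with the middle element.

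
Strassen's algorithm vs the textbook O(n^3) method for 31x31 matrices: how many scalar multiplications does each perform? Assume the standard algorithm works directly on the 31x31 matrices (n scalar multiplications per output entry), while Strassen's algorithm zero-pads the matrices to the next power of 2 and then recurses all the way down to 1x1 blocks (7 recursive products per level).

Matrix multiplication for 31x31 matrices:

Strassen's algorithm requires power-of-2 dimensions. Pad 31x31 to 32x32 (next power of 2).

Standard algorithm: 31^3 = 29791 multiplications
Strassen's algorithm: 7^(log2(32)) = 7^5 = 16807 multiplications
Savings: 29791 - 16807 = 12984 multiplications

Standard: 29791 multiplications (31^3). Strassen: 16807 multiplications (7^5, after padding to 32x32). Strassen reduces 8 recursive multiplications to 7 at each level.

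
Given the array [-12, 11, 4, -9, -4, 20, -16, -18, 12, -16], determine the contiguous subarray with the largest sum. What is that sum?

Using Kadane's algorithm on [-12, 11, 4, -9, -4, 20, -16, -18, 12, -16]:

Scanning through the array:
Position 1 (value 11): max_ending_here = 11, max_so_far = 11
Position 2 (value 4): max_ending_here = 15, max_so_far = 15
Position 3 (value -9): max_ending_here = 6, max_so_far = 15
Position 4 (value -4): max_ending_here = 2, max_so_far = 15
Position 5 (value 20): max_ending_here = 22, max_so_far = 22
Position 6 (value -16): max_ending_here = 6, max_so_far = 22
Position 7 (value -18): max_ending_here = -12, max_so_far = 22
Position 8 (value 12): max_ending_here = 12, max_so_far = 22
Position 9 (value -16): max_ending_here = -4, max_so_far = 22

Maximum subarray: [11, 4, -9, -4, 20]
Maximum sum: 22

The maximum subarray is [11, 4, -9, -4, 20] with sum 22. This subarray runs from index 1 to index 5.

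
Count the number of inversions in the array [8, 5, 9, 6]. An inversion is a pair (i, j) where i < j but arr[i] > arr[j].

Finding inversions in [8, 5, 9, 6]:

(0, 1): arr[0]=8 > arr[1]=5
(0, 3): arr[0]=8 > arr[3]=6
(2, 3): arr[2]=9 > arr[3]=6

Total inversions: 3

The array has 3 inversion(s): (0,1), (0,3), (2,3). Each pair (i,j) satisfies i < j and arr[i] > arr[j].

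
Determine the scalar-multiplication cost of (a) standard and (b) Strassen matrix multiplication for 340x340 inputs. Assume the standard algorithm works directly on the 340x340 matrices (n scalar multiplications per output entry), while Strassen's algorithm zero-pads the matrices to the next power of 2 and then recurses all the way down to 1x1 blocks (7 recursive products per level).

Matrix multiplication for 340x340 matrices:

Strassen's algorithm requires power-of-2 dimensions. Pad 340x340 to 512x512 (next power of 2).

Standard algorithm: 340^3 = 39304000 multiplications
Strassen's algorithm: 7^(log2(512)) = 7^9 = 40353607 multiplications
Difference: 39304000 - 40353607 = -1049607 (Strassen uses MORE here due to padding overhead — for small or just-over-power-of-2 n, padding can outweigh the per-level savings)

Standard: 39304000 multiplications (340^3). Strassen: 40353607 multiplications (7^9, after padding to 512x512). Strassen reduces 8 recursive multiplications to 7 at each level.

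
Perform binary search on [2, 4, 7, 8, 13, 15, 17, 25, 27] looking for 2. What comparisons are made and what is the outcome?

Binary search for 2 in [2, 4, 7, 8, 13, 15, 17, 25, 27]:

lo=0, hi=8, mid=4, arr[mid]=13 -> 13 > 2, search left half
lo=0, hi=3, mid=1, arr[mid]=4 -> 4 > 2, search left half
lo=0, hi=0, mid=0, arr[mid]=2 -> Found target at index 0!

Binary search finds 2 at index 0 after 3 comparisons. The search repeatedly halves the search space by comparing with the middle element.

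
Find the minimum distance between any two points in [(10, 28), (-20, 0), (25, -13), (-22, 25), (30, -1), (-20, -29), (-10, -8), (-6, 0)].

Computing all pairwise distances among 8 points:

d((10, 28), (-20, 0)) = 41.0366
d((10, 28), (25, -13)) = 43.6578
d((10, 28), (-22, 25)) = 32.1403
d((10, 28), (30, -1)) = 35.2278
d((10, 28), (-20, -29)) = 64.4127
d((10, 28), (-10, -8)) = 41.1825
d((10, 28), (-6, 0)) = 32.249
d((-20, 0), (25, -13)) = 46.8402
d((-20, 0), (-22, 25)) = 25.0799
d((-20, 0), (30, -1)) = 50.01
d((-20, 0), (-20, -29)) = 29.0
d((-20, 0), (-10, -8)) = 12.8062
d((-20, 0), (-6, 0)) = 14.0
d((25, -13), (-22, 25)) = 60.4401
d((25, -13), (30, -1)) = 13.0
d((25, -13), (-20, -29)) = 47.7598
d((25, -13), (-10, -8)) = 35.3553
d((25, -13), (-6, 0)) = 33.6155
d((-22, 25), (30, -1)) = 58.1378
d((-22, 25), (-20, -29)) = 54.037
d((-22, 25), (-10, -8)) = 35.1141
d((-22, 25), (-6, 0)) = 29.6816
d((30, -1), (-20, -29)) = 57.3062
d((30, -1), (-10, -8)) = 40.6079
d((30, -1), (-6, 0)) = 36.0139
d((-20, -29), (-10, -8)) = 23.2594
d((-20, -29), (-6, 0)) = 32.2025
d((-10, -8), (-6, 0)) = 8.9443 <-- minimum

Closest pair: (-10, -8) and (-6, 0) with distance 8.9443

The closest pair is (-10, -8) and (-6, 0) with Euclidean distance 8.9443. For 8 points, brute-force pairwise comparison is shown above. For large n, the divide-and-conquer algorithm (sort by x, recurse on halves, check the dividing strip) achieves O(n log n).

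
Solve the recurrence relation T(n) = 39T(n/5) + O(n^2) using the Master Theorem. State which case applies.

Master Theorem for T(n) = 39T(n/5) + O(n^2):

a = 39, b = 5, c = 2
log_b(a) = log_5(39) = 2.2763

Case 1: c = 2 < log_5(39) = 2.2763
T(n) = O(n^(log_5 39))

For T(n) = 39T(n/5) + O(n^2): log_5(39) = 2.2763. This is Case 1 of the Master Theorem (c < log_b(a), work dominated by leaves), giving O(n^(log_5 39)).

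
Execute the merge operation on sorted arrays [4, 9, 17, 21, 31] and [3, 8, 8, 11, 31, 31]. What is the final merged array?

Merging process:

Compare 4 vs 3: take 3 from right. Merged: [3]
Compare 4 vs 8: take 4 from left. Merged: [3, 4]
Compare 9 vs 8: take 8 from right. Merged: [3, 4, 8]
Compare 9 vs 8: take 8 from right. Merged: [3, 4, 8, 8]
Compare 9 vs 11: take 9 from left. Merged: [3, 4, 8, 8, 9]
Compare 17 vs 11: take 11 from right. Merged: [3, 4, 8, 8, 9, 11]
Compare 17 vs 31: take 17 from left. Merged: [3, 4, 8, 8, 9, 11, 17]
Compare 21 vs 31: take 21 from left. Merged: [3, 4, 8, 8, 9, 11, 17, 21]
Compare 31 vs 31: take 31 from left. Merged: [3, 4, 8, 8, 9, 11, 17, 21, 31]
Append remaining from right: [31, 31]. Merged: [3, 4, 8, 8, 9, 11, 17, 21, 31, 31, 31]

Final merged array: [3, 4, 8, 8, 9, 11, 17, 21, 31, 31, 31]
Total comparisons: 9

The merged array is [3, 4, 8, 8, 9, 11, 17, 21, 31, 31, 31], requiring 9 comparisons. The merge step runs in O(n) time where n is the total number of elements.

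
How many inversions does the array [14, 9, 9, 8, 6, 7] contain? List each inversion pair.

Finding inversions in [14, 9, 9, 8, 6, 7]:

(0, 1): arr[0]=14 > arr[1]=9
(0, 2): arr[0]=14 > arr[2]=9
(0, 3): arr[0]=14 > arr[3]=8
(0, 4): arr[0]=14 > arr[4]=6
(0, 5): arr[0]=14 > arr[5]=7
(1, 3): arr[1]=9 > arr[3]=8
(1, 4): arr[1]=9 > arr[4]=6
(1, 5): arr[1]=9 > arr[5]=7
(2, 3): arr[2]=9 > arr[3]=8
(2, 4): arr[2]=9 > arr[4]=6
(2, 5): arr[2]=9 > arr[5]=7
(3, 4): arr[3]=8 > arr[4]=6
(3, 5): arr[3]=8 > arr[5]=7

Total inversions: 13

The array has 13 inversion(s): (0,1), (0,2), (0,3), (0,4), (0,5), (1,3), (1,4), (1,5), (2,3), (2,4), (2,5), (3,4), (3,5). Each pair (i,j) satisfies i < j and arr[i] > arr[j].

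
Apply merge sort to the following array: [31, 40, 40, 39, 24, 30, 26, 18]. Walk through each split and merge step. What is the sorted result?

Merge sort trace:

Split: [31, 40, 40, 39, 24, 30, 26, 18] -> [31, 40, 40, 39] and [24, 30, 26, 18]
  Split: [31, 40, 40, 39] -> [31, 40] and [40, 39]
    Split: [31, 40] -> [31] and [40]
    Merge: [31] + [40] -> [31, 40]
    Split: [40, 39] -> [40] and [39]
    Merge: [40] + [39] -> [39, 40]
  Merge: [31, 40] + [39, 40] -> [31, 39, 40, 40]
  Split: [24, 30, 26, 18] -> [24, 30] and [26, 18]
    Split: [24, 30] -> [24] and [30]
    Merge: [24] + [30] -> [24, 30]
    Split: [26, 18] -> [26] and [18]
    Merge: [26] + [18] -> [18, 26]
  Merge: [24, 30] + [18, 26] -> [18, 24, 26, 30]
Merge: [31, 39, 40, 40] + [18, 24, 26, 30] -> [18, 24, 26, 30, 31, 39, 40, 40]

Final sorted array: [18, 24, 26, 30, 31, 39, 40, 40]

The merge sort proceeds by recursively splitting the array and merging sorted halves.
After all merges, the sorted array is [18, 24, 26, 30, 31, 39, 40, 40].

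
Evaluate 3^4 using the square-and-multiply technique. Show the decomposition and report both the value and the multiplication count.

Computing 3^4 by squaring (build up from 3^1; each line after the first costs one multiplication):

3^1 = 3
3^2 = (3^1)^2 = 3^2 = 9
3^4 = (3^2)^2 = 9^2 = 81

Result: 81
Multiplications needed: 2 (2 lines after 3^1)

3^4 = 81. Using exponentiation by squaring, this requires 2 multiplications. The key idea: if the exponent is even, square the half-power; if odd, multiply by the base once.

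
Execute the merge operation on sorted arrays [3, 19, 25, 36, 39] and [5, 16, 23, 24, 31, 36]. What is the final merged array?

Merging process:

Compare 3 vs 5: take 3 from left. Merged: [3]
Compare 19 vs 5: take 5 from right. Merged: [3, 5]
Compare 19 vs 16: take 16 from right. Merged: [3, 5, 16]
Compare 19 vs 23: take 19 from left. Merged: [3, 5, 16, 19]
Compare 25 vs 23: take 23 from right. Merged: [3, 5, 16, 19, 23]
Compare 25 vs 24: take 24 from right. Merged: [3, 5, 16, 19, 23, 24]
Compare 25 vs 31: take 25 from left. Merged: [3, 5, 16, 19, 23, 24, 25]
Compare 36 vs 31: take 31 from right. Merged: [3, 5, 16, 19, 23, 24, 25, 31]
Compare 36 vs 36: take 36 from left. Merged: [3, 5, 16, 19, 23, 24, 25, 31, 36]
Compare 39 vs 36: take 36 from right. Merged: [3, 5, 16, 19, 23, 24, 25, 31, 36, 36]
Append remaining from left: [39]. Merged: [3, 5, 16, 19, 23, 24, 25, 31, 36, 36, 39]

Final merged array: [3, 5, 16, 19, 23, 24, 25, 31, 36, 36, 39]
Total comparisons: 10

The merged array is [3, 5, 16, 19, 23, 24, 25, 31, 36, 36, 39], requiring 10 comparisons. The merge step runs in O(n) time where n is the total number of elements.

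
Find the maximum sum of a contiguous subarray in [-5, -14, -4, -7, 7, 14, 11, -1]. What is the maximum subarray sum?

Using Kadane's algorithm on [-5, -14, -4, -7, 7, 14, 11, -1]:

Scanning through the array:
Position 1 (value -14): max_ending_here = -14, max_so_far = -5
Position 2 (value -4): max_ending_here = -4, max_so_far = -4
Position 3 (value -7): max_ending_here = -7, max_so_far = -4
Position 4 (value 7): max_ending_here = 7, max_so_far = 7
Position 5 (value 14): max_ending_here = 21, max_so_far = 21
Position 6 (value 11): max_ending_here = 32, max_so_far = 32
Position 7 (value -1): max_ending_here = 31, max_so_far = 32

Maximum subarray: [7, 14, 11]
Maximum sum: 32

The maximum subarray is [7, 14, 11] with sum 32. This subarray runs from index 4 to index 6.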